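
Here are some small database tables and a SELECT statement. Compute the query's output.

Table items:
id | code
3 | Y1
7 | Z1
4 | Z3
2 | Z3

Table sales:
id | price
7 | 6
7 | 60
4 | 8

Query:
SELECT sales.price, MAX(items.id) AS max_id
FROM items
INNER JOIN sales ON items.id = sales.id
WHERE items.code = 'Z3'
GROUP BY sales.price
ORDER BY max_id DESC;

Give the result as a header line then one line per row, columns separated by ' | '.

== RESULT ==
sales.price | max_id
8 | 4

Derivation:
After JOIN sales (3 rows):
items.id | items.code | sales.id | sales.price
7 | Z1 | 7 | 6
7 | Z1 | 7 | 60
4 | Z3 | 4 | 8
After WHERE (1 rows):
items.id | items.code | sales.id | sales.price
4 | Z3 | 4 | 8
After GROUP BY (1 rows):
sales.price | max_id
8 | 4
After ORDER BY (1 rows):
sales.price | max_id
8 | 4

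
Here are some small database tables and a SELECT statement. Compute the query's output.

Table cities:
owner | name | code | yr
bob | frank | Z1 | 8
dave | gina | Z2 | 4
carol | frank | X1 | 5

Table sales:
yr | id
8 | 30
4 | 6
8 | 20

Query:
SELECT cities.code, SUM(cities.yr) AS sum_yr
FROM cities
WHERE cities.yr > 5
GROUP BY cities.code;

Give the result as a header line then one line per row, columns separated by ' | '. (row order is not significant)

After WHERE (1 rows):
cities.owner | cities.name | cities.code | cities.yr
bob | frank | Z1 | 8
After GROUP BY (1 rows):
cities.code | sum_yr
Z1 | 8

== RESULT ==
cities.code | sum_yr
Z1 | 8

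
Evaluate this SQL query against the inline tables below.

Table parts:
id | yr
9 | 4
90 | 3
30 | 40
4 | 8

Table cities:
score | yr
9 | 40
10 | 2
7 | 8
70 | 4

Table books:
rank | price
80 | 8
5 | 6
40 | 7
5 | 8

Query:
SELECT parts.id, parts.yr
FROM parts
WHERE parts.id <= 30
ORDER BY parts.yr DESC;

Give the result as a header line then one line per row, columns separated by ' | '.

== RESULT ==
parts.id | parts.yr
30 | 40
4 | 8
9 | 4

Derivation:
After WHERE (3 rows):
parts.id | parts.yr
9 | 4
30 | 40
4 | 8
After SELECT (3 rows):
parts.id | parts.yr
9 | 4
30 | 40
4 | 8
After ORDER BY (3 rows):
parts.id | parts.yr
30 | 40
4 | 8
9 | 4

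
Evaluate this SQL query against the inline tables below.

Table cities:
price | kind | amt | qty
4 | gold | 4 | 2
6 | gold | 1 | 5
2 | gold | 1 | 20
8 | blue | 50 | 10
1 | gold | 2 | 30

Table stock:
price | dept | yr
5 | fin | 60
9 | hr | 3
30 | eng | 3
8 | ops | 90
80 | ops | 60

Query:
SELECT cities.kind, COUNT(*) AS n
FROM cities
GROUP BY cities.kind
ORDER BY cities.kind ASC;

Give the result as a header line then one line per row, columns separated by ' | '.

After GROUP BY (2 rows):
cities.kind | n
gold | 4
blue | 1
After ORDER BY (2 rows):
cities.kind | n
blue | 1
gold | 4

== RESULT ==
cities.kind | n
blue | 1
gold | 4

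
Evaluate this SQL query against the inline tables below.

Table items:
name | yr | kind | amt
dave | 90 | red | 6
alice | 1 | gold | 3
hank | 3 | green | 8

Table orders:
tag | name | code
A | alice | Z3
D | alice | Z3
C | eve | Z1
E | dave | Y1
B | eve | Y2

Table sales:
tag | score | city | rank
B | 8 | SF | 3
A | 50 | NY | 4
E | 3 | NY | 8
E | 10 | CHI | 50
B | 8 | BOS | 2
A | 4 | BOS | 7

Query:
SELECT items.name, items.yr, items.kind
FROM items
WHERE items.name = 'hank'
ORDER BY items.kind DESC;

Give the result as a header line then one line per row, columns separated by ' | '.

== RESULT ==
items.name | items.yr | items.kind
hank | 3 | green

Derivation:
After WHERE (1 rows):
items.name | items.yr | items.kind | items.amt
hank | 3 | green | 8
After SELECT (1 rows):
items.name | items.yr | items.kind
hank | 3 | green
After ORDER BY (1 rows):
items.name | items.yr | items.kind
hank | 3 | green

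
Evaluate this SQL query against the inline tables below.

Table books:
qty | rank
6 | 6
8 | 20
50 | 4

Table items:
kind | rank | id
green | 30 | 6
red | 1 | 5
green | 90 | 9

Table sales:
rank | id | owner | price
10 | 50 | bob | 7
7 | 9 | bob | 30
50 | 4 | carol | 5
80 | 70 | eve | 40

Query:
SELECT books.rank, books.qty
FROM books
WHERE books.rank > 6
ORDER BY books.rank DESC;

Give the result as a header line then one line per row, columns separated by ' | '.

== RESULT ==
books.rank | books.qty
20 | 8

Derivation:
After WHERE (1 rows):
books.qty | books.rank
8 | 20
After SELECT (1 rows):
books.rank | books.qty
20 | 8
After ORDER BY (1 rows):
books.rank | books.qty
20 | 8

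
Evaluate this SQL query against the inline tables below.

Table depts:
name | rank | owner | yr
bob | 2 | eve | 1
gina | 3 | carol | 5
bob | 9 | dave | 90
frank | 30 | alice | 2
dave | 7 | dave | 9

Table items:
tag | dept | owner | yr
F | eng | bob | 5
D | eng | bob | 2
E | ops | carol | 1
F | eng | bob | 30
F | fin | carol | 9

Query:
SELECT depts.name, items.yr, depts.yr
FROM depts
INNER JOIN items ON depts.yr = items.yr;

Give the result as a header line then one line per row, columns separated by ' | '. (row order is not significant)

== RESULT ==
depts.name | items.yr | depts.yr
bob | 1 | 1
gina | 5 | 5
frank | 2 | 2
dave | 9 | 9

Derivation:
After JOIN items (4 rows):
depts.name | depts.rank | depts.owner | depts.yr | items.tag | items.dept | items.owner | items.yr
bob | 2 | eve | 1 | E | ops | carol | 1
gina | 3 | carol | 5 | F | eng | bob | 5
frank | 30 | alice | 2 | D | eng | bob | 2
dave | 7 | dave | 9 | F | fin | carol | 9
After SELECT (4 rows):
depts.name | items.yr | depts.yr
bob | 1 | 1
gina | 5 | 5
frank | 2 | 2
dave | 9 | 9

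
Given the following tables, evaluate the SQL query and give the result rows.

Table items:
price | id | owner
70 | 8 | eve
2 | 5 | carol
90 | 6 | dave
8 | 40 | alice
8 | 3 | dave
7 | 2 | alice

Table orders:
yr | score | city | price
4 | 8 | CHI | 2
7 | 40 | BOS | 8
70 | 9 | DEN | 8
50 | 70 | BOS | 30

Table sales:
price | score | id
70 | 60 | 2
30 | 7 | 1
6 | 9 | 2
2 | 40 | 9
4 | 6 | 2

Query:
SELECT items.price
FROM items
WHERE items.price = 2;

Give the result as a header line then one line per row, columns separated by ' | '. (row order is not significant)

== RESULT ==
items.price
2

Derivation:
After WHERE (1 rows):
items.price | items.id | items.owner
2 | 5 | carol
After SELECT (1 rows):
items.price
2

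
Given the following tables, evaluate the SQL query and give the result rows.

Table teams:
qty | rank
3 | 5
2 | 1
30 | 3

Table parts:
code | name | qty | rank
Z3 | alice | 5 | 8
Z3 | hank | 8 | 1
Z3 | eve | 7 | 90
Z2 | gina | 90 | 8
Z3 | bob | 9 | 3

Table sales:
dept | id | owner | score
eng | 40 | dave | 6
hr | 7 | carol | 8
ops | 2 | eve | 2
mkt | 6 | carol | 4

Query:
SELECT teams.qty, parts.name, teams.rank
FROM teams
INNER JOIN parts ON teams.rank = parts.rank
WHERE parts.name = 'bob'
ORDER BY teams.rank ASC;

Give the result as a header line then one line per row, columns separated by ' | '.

== RESULT ==
teams.qty | parts.name | teams.rank
30 | bob | 3

Derivation:
After JOIN parts (2 rows):
teams.qty | teams.rank | parts.code | parts.name | parts.qty | parts.rank
2 | 1 | Z3 | hank | 8 | 1
30 | 3 | Z3 | bob | 9 | 3
After WHERE (1 rows):
teams.qty | teams.rank | parts.code | parts.name | parts.qty | parts.rank
30 | 3 | Z3 | bob | 9 | 3
After SELECT (1 rows):
teams.qty | parts.name | teams.rank
30 | bob | 3
After ORDER BY (1 rows):
teams.qty | parts.name | teams.rank
30 | bob | 3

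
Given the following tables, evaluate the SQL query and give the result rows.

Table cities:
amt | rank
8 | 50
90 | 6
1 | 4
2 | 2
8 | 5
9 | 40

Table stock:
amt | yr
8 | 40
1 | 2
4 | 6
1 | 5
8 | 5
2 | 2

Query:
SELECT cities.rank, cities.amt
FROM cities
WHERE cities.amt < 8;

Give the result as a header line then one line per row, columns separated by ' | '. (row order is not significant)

After WHERE (2 rows):
cities.amt | cities.rank
1 | 4
2 | 2
After SELECT (2 rows):
cities.rank | cities.amt
4 | 1
2 | 2

== RESULT ==
cities.rank | cities.amt
4 | 1
2 | 2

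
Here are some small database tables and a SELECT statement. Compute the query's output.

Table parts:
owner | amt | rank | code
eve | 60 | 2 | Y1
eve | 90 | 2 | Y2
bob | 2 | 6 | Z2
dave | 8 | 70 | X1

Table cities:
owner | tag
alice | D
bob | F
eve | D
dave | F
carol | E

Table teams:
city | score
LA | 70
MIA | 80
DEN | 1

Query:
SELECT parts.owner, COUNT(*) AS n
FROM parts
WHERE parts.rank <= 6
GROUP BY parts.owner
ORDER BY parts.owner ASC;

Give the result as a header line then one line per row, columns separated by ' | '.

== RESULT ==
parts.owner | n
bob | 1
eve | 2

Derivation:
After WHERE (3 rows):
parts.owner | parts.amt | parts.rank | parts.code
eve | 60 | 2 | Y1
eve | 90 | 2 | Y2
bob | 2 | 6 | Z2
After GROUP BY (2 rows):
parts.owner | n
eve | 2
bob | 1
After ORDER BY (2 rows):
parts.owner | n
bob | 1
eve | 2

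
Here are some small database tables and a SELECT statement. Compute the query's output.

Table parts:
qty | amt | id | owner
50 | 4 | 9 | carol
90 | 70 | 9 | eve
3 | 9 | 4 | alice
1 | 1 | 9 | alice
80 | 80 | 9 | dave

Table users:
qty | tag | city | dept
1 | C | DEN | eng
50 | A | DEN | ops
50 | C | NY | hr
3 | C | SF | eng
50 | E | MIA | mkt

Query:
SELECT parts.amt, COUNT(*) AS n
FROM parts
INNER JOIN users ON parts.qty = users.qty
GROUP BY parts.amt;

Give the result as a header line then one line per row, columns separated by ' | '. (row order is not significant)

After JOIN users (5 rows):
parts.qty | parts.amt | parts.id | parts.owner | users.qty | users.tag | users.city | users.dept
50 | 4 | 9 | carol | 50 | A | DEN | ops
50 | 4 | 9 | carol | 50 | C | NY | hr
50 | 4 | 9 | carol | 50 | E | MIA | mkt
3 | 9 | 4 | alice | 3 | C | SF | eng
1 | 1 | 9 | alice | 1 | C | DEN | eng
After GROUP BY (3 rows):
parts.amt | n
4 | 3
9 | 1
1 | 1

== RESULT ==
parts.amt | n
4 | 3
9 | 1
1 | 1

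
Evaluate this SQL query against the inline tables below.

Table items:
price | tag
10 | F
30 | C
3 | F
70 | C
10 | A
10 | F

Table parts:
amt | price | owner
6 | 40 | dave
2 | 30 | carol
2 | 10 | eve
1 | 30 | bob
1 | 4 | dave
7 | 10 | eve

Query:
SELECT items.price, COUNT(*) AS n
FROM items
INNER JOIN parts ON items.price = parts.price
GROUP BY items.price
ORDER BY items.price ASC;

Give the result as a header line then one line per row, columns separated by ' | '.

After JOIN parts (8 rows):
items.price | items.tag | parts.amt | parts.price | parts.owner
10 | F | 2 | 10 | eve
10 | F | 7 | 10 | eve
30 | C | 2 | 30 | carol
30 | C | 1 | 30 | bob
10 | A | 2 | 10 | eve
10 | A | 7 | 10 | eve
10 | F | 2 | 10 | eve
10 | F | 7 | 10 | eve
After GROUP BY (2 rows):
items.price | n
10 | 6
30 | 2
After ORDER BY (2 rows):
items.price | n
10 | 6
30 | 2

== RESULT ==
items.price | n
10 | 6
30 | 2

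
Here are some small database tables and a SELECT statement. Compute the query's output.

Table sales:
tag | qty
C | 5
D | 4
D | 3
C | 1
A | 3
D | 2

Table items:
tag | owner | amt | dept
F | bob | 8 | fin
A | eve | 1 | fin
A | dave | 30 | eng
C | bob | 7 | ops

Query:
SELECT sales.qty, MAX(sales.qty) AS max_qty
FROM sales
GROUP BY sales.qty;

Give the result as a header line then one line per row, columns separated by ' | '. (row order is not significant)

After GROUP BY (5 rows):
sales.qty | max_qty
5 | 5
4 | 4
3 | 3
1 | 1
2 | 2

== RESULT ==
sales.qty | max_qty
5 | 5
4 | 4
3 | 3
1 | 1
2 | 2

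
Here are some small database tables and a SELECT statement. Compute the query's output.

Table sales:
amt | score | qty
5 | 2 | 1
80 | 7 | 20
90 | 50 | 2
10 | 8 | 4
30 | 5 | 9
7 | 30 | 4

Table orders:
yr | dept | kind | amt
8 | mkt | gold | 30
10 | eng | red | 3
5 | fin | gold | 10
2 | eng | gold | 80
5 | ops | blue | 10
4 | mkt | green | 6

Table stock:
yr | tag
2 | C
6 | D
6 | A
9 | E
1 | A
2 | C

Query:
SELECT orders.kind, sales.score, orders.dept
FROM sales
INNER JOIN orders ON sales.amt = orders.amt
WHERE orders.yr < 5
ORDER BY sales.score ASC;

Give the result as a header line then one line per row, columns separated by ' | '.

== RESULT ==
orders.kind | sales.score | orders.dept
gold | 7 | eng

Derivation:
After JOIN orders (4 rows):
sales.amt | sales.score | sales.qty | orders.yr | orders.dept | orders.kind | orders.amt
80 | 7 | 20 | 2 | eng | gold | 80
10 | 8 | 4 | 5 | fin | gold | 10
10 | 8 | 4 | 5 | ops | blue | 10
30 | 5 | 9 | 8 | mkt | gold | 30
After WHERE (1 rows):
sales.amt | sales.score | sales.qty | orders.yr | orders.dept | orders.kind | orders.amt
80 | 7 | 20 | 2 | eng | gold | 80
After SELECT (1 rows):
orders.kind | sales.score | orders.dept
gold | 7 | eng
After ORDER BY (1 rows):
orders.kind | sales.score | orders.dept
gold | 7 | eng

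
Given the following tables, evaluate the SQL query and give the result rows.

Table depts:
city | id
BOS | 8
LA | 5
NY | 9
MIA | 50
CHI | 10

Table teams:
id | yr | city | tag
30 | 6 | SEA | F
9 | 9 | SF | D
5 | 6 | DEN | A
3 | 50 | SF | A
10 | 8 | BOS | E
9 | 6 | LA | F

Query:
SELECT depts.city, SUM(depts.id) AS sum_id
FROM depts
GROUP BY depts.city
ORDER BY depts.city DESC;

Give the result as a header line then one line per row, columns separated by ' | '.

After GROUP BY (5 rows):
depts.city | sum_id
BOS | 8
LA | 5
NY | 9
MIA | 50
CHI | 10
After ORDER BY (5 rows):
depts.city | sum_id
NY | 9
MIA | 50
LA | 5
CHI | 10
BOS | 8

== RESULT ==
depts.city | sum_id
NY | 9
MIA | 50
LA | 5
CHI | 10
BOS | 8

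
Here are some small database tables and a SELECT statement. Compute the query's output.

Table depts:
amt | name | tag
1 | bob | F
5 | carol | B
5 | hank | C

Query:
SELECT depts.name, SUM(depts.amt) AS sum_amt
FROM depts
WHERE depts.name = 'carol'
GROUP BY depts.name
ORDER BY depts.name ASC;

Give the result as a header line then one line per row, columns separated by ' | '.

== RESULT ==
depts.name | sum_amt
carol | 5

Derivation:
After WHERE (1 rows):
depts.amt | depts.name | depts.tag
5 | carol | B
After GROUP BY (1 rows):
depts.name | sum_amt
carol | 5
After ORDER BY (1 rows):
depts.name | sum_amt
carol | 5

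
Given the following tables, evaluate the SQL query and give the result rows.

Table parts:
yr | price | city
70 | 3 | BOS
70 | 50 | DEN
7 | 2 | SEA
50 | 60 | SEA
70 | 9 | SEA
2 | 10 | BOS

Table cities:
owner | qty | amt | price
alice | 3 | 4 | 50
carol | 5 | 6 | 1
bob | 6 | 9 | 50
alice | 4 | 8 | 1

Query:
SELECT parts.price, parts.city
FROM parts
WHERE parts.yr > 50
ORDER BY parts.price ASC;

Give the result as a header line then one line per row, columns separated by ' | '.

== RESULT ==
parts.price | parts.city
3 | BOS
9 | SEA
50 | DEN

Derivation:
After WHERE (3 rows):
parts.yr | parts.price | parts.city
70 | 3 | BOS
70 | 50 | DEN
70 | 9 | SEA
After SELECT (3 rows):
parts.price | parts.city
3 | BOS
50 | DEN
9 | SEA
After ORDER BY (3 rows):
parts.price | parts.city
3 | BOS
9 | SEA
50 | DEN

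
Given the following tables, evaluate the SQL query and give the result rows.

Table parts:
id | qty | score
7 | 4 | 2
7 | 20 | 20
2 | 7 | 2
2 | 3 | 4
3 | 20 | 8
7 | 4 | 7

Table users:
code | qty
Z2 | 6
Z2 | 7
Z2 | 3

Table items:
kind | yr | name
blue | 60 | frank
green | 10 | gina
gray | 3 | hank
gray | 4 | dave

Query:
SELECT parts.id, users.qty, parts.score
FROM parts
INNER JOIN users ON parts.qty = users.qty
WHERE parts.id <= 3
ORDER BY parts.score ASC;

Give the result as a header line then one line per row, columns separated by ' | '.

After JOIN users (2 rows):
parts.id | parts.qty | parts.score | users.code | users.qty
2 | 7 | 2 | Z2 | 7
2 | 3 | 4 | Z2 | 3
After WHERE (2 rows):
parts.id | parts.qty | parts.score | users.code | users.qty
2 | 7 | 2 | Z2 | 7
2 | 3 | 4 | Z2 | 3
After SELECT (2 rows):
parts.id | users.qty | parts.score
2 | 7 | 2
2 | 3 | 4
After ORDER BY (2 rows):
parts.id | users.qty | parts.score
2 | 7 | 2
2 | 3 | 4

== RESULT ==
parts.id | users.qty | parts.score
2 | 7 | 2
2 | 3 | 4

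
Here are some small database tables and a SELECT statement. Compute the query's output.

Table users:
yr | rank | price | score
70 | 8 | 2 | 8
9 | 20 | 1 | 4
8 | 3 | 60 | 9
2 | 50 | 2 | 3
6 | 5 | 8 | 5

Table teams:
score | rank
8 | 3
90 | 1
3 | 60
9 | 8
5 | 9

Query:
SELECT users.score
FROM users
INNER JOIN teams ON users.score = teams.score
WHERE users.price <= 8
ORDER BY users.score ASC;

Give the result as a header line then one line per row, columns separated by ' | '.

== RESULT ==
users.score
3
5
8

Derivation:
After JOIN teams (4 rows):
users.yr | users.rank | users.price | users.score | teams.score | teams.rank
70 | 8 | 2 | 8 | 8 | 3
8 | 3 | 60 | 9 | 9 | 8
2 | 50 | 2 | 3 | 3 | 60
6 | 5 | 8 | 5 | 5 | 9
After WHERE (3 rows):
users.yr | users.rank | users.price | users.score | teams.score | teams.rank
70 | 8 | 2 | 8 | 8 | 3
2 | 50 | 2 | 3 | 3 | 60
6 | 5 | 8 | 5 | 5 | 9
After SELECT (3 rows):
users.score
8
3
5
After ORDER BY (3 rows):
users.score
3
5
8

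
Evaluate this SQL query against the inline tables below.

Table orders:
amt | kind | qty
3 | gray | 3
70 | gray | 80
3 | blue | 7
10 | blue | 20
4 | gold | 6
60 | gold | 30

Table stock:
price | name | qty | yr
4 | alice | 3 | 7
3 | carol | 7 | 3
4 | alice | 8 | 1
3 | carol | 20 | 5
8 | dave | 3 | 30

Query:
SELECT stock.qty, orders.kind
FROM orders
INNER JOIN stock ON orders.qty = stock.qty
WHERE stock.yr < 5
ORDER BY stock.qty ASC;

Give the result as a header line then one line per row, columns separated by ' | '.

== RESULT ==
stock.qty | orders.kind
7 | blue

Derivation:
After JOIN stock (4 rows):
orders.amt | orders.kind | orders.qty | stock.price | stock.name | stock.qty | stock.yr
3 | gray | 3 | 4 | alice | 3 | 7
3 | gray | 3 | 8 | dave | 3 | 30
3 | blue | 7 | 3 | carol | 7 | 3
10 | blue | 20 | 3 | carol | 20 | 5
After WHERE (1 rows):
orders.amt | orders.kind | orders.qty | stock.price | stock.name | stock.qty | stock.yr
3 | blue | 7 | 3 | carol | 7 | 3
After SELECT (1 rows):
stock.qty | orders.kind
7 | blue
After ORDER BY (1 rows):
stock.qty | orders.kind
7 | blue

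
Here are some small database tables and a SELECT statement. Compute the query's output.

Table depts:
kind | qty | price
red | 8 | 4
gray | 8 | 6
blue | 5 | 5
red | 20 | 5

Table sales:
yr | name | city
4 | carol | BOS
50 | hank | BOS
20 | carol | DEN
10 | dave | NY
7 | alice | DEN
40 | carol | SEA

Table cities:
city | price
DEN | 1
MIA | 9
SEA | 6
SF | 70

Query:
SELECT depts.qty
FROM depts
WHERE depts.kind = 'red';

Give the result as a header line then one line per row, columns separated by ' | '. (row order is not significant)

== RESULT ==
depts.qty
8
20

Derivation:
After WHERE (2 rows):
depts.kind | depts.qty | depts.price
red | 8 | 4
red | 20 | 5
After SELECT (2 rows):
depts.qty
8
20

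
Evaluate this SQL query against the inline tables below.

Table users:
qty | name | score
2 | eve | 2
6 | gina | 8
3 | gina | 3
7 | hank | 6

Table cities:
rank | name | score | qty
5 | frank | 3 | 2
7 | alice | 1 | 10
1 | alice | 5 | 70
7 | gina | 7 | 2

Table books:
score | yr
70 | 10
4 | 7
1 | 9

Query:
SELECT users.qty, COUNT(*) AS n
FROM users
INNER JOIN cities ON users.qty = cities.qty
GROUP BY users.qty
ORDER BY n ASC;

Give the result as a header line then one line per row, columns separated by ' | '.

== RESULT ==
users.qty | n
2 | 2

Derivation:
After JOIN cities (2 rows):
users.qty | users.name | users.score | cities.rank | cities.name | cities.score | cities.qty
2 | eve | 2 | 5 | frank | 3 | 2
2 | eve | 2 | 7 | gina | 7 | 2
After GROUP BY (1 rows):
users.qty | n
2 | 2
After ORDER BY (1 rows):
users.qty | n
2 | 2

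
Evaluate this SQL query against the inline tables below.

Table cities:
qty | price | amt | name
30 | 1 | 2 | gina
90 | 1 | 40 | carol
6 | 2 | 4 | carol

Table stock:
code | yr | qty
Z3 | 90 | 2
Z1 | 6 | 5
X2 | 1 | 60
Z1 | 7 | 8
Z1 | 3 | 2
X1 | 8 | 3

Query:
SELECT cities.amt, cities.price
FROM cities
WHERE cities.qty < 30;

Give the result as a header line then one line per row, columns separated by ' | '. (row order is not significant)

== RESULT ==
cities.amt | cities.price
4 | 2

Derivation:
After WHERE (1 rows):
cities.qty | cities.price | cities.amt | cities.name
6 | 2 | 4 | carol
After SELECT (1 rows):
cities.amt | cities.price
4 | 2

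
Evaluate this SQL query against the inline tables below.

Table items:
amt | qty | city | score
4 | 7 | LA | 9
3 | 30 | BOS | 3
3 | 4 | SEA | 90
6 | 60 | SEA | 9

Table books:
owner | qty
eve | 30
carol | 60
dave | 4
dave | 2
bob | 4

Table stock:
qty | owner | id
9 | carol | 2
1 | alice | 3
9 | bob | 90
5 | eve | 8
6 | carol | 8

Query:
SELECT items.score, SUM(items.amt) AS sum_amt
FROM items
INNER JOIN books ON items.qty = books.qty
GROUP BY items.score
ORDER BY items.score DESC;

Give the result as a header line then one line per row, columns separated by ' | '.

== RESULT ==
items.score | sum_amt
90 | 6
9 | 6
3 | 3

Derivation:
After JOIN books (4 rows):
items.amt | items.qty | items.city | items.score | books.owner | books.qty
3 | 30 | BOS | 3 | eve | 30
3 | 4 | SEA | 90 | dave | 4
3 | 4 | SEA | 90 | bob | 4
6 | 60 | SEA | 9 | carol | 60
After GROUP BY (3 rows):
items.score | sum_amt
3 | 3
90 | 6
9 | 6
After ORDER BY (3 rows):
items.score | sum_amt
90 | 6
9 | 6
3 | 3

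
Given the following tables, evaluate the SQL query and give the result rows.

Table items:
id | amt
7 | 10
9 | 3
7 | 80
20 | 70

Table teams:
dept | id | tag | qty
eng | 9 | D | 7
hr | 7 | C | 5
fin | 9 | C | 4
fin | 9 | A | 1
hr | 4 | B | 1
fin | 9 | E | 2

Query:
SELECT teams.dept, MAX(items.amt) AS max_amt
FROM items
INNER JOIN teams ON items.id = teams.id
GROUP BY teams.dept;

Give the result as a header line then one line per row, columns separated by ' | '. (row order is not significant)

== RESULT ==
teams.dept | max_amt
hr | 80
eng | 3
fin | 3

Derivation:
After JOIN teams (6 rows):
items.id | items.amt | teams.dept | teams.id | teams.tag | teams.qty
7 | 10 | hr | 7 | C | 5
9 | 3 | eng | 9 | D | 7
9 | 3 | fin | 9 | C | 4
9 | 3 | fin | 9 | A | 1
9 | 3 | fin | 9 | E | 2
7 | 80 | hr | 7 | C | 5
After GROUP BY (3 rows):
teams.dept | max_amt
hr | 80
eng | 3
fin | 3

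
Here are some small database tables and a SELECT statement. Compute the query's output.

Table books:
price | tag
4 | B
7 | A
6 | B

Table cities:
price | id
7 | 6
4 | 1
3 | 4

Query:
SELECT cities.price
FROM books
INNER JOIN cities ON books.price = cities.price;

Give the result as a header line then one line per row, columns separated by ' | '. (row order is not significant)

== RESULT ==
cities.price
4
7

Derivation:
After JOIN cities (2 rows):
books.price | books.tag | cities.price | cities.id
4 | B | 4 | 1
7 | A | 7 | 6
After SELECT (2 rows):
cities.price
4
7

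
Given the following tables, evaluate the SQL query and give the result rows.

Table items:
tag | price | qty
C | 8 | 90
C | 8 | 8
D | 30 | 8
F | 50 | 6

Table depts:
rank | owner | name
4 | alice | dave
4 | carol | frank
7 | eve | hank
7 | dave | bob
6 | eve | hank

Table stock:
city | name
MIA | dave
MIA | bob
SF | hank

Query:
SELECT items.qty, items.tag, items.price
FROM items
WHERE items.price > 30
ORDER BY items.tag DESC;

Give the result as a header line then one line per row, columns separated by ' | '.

After WHERE (1 rows):
items.tag | items.price | items.qty
F | 50 | 6
After SELECT (1 rows):
items.qty | items.tag | items.price
6 | F | 50
After ORDER BY (1 rows):
items.qty | items.tag | items.price
6 | F | 50

== RESULT ==
items.qty | items.tag | items.price
6 | F | 50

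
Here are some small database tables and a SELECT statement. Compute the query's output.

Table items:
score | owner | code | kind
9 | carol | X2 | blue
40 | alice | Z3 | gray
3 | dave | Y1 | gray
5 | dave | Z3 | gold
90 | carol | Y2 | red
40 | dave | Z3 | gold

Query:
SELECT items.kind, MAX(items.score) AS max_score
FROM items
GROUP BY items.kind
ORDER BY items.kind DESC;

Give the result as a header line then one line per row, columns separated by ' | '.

== RESULT ==
items.kind | max_score
red | 90
gray | 40
gold | 40
blue | 9

Derivation:
After GROUP BY (4 rows):
items.kind | max_score
blue | 9
gray | 40
gold | 40
red | 90
After ORDER BY (4 rows):
items.kind | max_score
red | 90
gray | 40
gold | 40
blue | 9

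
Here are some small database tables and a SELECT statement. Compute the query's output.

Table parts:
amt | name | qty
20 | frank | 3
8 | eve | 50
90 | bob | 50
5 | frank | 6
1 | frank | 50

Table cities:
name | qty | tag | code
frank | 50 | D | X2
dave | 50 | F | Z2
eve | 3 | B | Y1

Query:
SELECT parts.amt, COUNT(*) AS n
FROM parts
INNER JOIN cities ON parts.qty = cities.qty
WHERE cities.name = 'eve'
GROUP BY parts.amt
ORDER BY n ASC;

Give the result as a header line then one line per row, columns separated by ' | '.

== RESULT ==
parts.amt | n
20 | 1

Derivation:
After JOIN cities (7 rows):
parts.amt | parts.name | parts.qty | cities.name | cities.qty | cities.tag | cities.code
20 | frank | 3 | eve | 3 | B | Y1
8 | eve | 50 | frank | 50 | D | X2
8 | eve | 50 | dave | 50 | F | Z2
90 | bob | 50 | frank | 50 | D | X2
90 | bob | 50 | dave | 50 | F | Z2
1 | frank | 50 | frank | 50 | D | X2
1 | frank | 50 | dave | 50 | F | Z2
After WHERE (1 rows):
parts.amt | parts.name | parts.qty | cities.name | cities.qty | cities.tag | cities.code
20 | frank | 3 | eve | 3 | B | Y1
After GROUP BY (1 rows):
parts.amt | n
20 | 1
After ORDER BY (1 rows):
parts.amt | n
20 | 1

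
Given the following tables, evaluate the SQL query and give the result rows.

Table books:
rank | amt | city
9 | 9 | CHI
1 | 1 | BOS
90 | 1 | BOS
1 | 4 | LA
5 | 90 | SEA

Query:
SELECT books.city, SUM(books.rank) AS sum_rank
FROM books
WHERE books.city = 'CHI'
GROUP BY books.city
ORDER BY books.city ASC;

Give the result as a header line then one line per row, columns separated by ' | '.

After WHERE (1 rows):
books.rank | books.amt | books.city
9 | 9 | CHI
After GROUP BY (1 rows):
books.city | sum_rank
CHI | 9
After ORDER BY (1 rows):
books.city | sum_rank
CHI | 9

== RESULT ==
books.city | sum_rank
CHI | 9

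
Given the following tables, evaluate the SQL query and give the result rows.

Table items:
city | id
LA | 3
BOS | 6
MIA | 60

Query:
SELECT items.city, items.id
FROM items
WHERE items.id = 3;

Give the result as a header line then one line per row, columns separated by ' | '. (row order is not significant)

== RESULT ==
items.city | items.id
LA | 3

Derivation:
After WHERE (1 rows):
items.city | items.id
LA | 3
After SELECT (1 rows):
items.city | items.id
LA | 3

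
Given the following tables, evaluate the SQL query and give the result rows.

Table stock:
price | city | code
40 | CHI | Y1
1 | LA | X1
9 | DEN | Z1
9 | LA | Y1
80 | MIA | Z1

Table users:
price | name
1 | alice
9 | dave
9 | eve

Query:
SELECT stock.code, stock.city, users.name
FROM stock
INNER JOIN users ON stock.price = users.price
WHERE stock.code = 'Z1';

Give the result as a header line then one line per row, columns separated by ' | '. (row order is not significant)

After JOIN users (5 rows):
stock.price | stock.city | stock.code | users.price | users.name
1 | LA | X1 | 1 | alice
9 | DEN | Z1 | 9 | dave
9 | DEN | Z1 | 9 | eve
9 | LA | Y1 | 9 | dave
9 | LA | Y1 | 9 | eve
After WHERE (2 rows):
stock.price | stock.city | stock.code | users.price | users.name
9 | DEN | Z1 | 9 | dave
9 | DEN | Z1 | 9 | eve
After SELECT (2 rows):
stock.code | stock.city | users.name
Z1 | DEN | dave
Z1 | DEN | eve

== RESULT ==
stock.code | stock.city | users.name
Z1 | DEN | dave
Z1 | DEN | eve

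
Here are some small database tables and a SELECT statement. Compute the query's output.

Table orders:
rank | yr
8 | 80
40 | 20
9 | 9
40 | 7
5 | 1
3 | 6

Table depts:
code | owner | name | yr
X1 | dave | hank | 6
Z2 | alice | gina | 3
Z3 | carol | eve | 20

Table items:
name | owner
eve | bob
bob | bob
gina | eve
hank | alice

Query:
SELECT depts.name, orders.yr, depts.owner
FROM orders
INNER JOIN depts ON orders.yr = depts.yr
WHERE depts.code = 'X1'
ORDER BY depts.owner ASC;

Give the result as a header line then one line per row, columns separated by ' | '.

== RESULT ==
depts.name | orders.yr | depts.owner
hank | 6 | dave

Derivation:
After JOIN depts (2 rows):
orders.rank | orders.yr | depts.code | depts.owner | depts.name | depts.yr
40 | 20 | Z3 | carol | eve | 20
3 | 6 | X1 | dave | hank | 6
After WHERE (1 rows):
orders.rank | orders.yr | depts.code | depts.owner | depts.name | depts.yr
3 | 6 | X1 | dave | hank | 6
After SELECT (1 rows):
depts.name | orders.yr | depts.owner
hank | 6 | dave
After ORDER BY (1 rows):
depts.name | orders.yr | depts.owner
hank | 6 | dave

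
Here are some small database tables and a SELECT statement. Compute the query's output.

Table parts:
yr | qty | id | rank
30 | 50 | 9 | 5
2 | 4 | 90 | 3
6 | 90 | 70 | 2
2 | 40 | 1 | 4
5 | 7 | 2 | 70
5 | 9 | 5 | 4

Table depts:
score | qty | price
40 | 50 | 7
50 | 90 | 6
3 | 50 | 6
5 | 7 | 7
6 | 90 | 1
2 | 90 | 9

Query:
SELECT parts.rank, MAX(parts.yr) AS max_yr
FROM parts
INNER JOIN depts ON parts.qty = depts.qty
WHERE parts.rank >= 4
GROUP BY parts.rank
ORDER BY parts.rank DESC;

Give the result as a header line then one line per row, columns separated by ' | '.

== RESULT ==
parts.rank | max_yr
70 | 5
5 | 30

Derivation:
After JOIN depts (6 rows):
parts.yr | parts.qty | parts.id | parts.rank | depts.score | depts.qty | depts.price
30 | 50 | 9 | 5 | 40 | 50 | 7
30 | 50 | 9 | 5 | 3 | 50 | 6
6 | 90 | 70 | 2 | 50 | 90 | 6
6 | 90 | 70 | 2 | 6 | 90 | 1
6 | 90 | 70 | 2 | 2 | 90 | 9
5 | 7 | 2 | 70 | 5 | 7 | 7
After WHERE (3 rows):
parts.yr | parts.qty | parts.id | parts.rank | depts.score | depts.qty | depts.price
30 | 50 | 9 | 5 | 40 | 50 | 7
30 | 50 | 9 | 5 | 3 | 50 | 6
5 | 7 | 2 | 70 | 5 | 7 | 7
After GROUP BY (2 rows):
parts.rank | max_yr
5 | 30
70 | 5
After ORDER BY (2 rows):
parts.rank | max_yr
70 | 5
5 | 30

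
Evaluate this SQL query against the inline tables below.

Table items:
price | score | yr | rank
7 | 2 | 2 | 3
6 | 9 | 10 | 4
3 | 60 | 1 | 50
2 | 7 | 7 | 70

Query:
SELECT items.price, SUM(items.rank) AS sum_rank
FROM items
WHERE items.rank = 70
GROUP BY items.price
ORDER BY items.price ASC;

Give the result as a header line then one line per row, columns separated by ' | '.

== RESULT ==
items.price | sum_rank
2 | 70

Derivation:
After WHERE (1 rows):
items.price | items.score | items.yr | items.rank
2 | 7 | 7 | 70
After GROUP BY (1 rows):
items.price | sum_rank
2 | 70
After ORDER BY (1 rows):
items.price | sum_rank
2 | 70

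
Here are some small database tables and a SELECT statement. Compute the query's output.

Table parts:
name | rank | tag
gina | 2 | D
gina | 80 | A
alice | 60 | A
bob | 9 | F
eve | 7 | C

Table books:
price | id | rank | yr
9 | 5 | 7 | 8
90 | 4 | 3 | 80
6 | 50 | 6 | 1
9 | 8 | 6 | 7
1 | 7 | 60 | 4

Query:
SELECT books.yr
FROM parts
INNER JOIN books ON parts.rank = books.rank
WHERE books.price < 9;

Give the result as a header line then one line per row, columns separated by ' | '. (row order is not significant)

After JOIN books (2 rows):
parts.name | parts.rank | parts.tag | books.price | books.id | books.rank | books.yr
alice | 60 | A | 1 | 7 | 60 | 4
eve | 7 | C | 9 | 5 | 7 | 8
After WHERE (1 rows):
parts.name | parts.rank | parts.tag | books.price | books.id | books.rank | books.yr
alice | 60 | A | 1 | 7 | 60 | 4
After SELECT (1 rows):
books.yr
4

== RESULT ==
books.yr
4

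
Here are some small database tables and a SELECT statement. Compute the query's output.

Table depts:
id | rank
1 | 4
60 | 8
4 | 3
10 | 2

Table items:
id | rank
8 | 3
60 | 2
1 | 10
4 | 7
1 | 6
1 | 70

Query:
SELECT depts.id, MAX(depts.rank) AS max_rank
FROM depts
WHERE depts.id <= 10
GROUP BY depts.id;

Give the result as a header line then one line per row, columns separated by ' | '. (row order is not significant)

After WHERE (3 rows):
depts.id | depts.rank
1 | 4
4 | 3
10 | 2
After GROUP BY (3 rows):
depts.id | max_rank
1 | 4
4 | 3
10 | 2

== RESULT ==
depts.id | max_rank
1 | 4
4 | 3
10 | 2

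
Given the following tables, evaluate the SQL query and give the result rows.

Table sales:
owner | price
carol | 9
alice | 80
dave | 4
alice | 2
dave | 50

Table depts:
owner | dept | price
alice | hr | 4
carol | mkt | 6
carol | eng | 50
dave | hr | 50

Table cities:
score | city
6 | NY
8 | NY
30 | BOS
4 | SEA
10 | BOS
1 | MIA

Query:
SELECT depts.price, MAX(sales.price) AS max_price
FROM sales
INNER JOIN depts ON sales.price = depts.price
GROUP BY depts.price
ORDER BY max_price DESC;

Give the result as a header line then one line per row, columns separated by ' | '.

After JOIN depts (3 rows):
sales.owner | sales.price | depts.owner | depts.dept | depts.price
dave | 4 | alice | hr | 4
dave | 50 | carol | eng | 50
dave | 50 | dave | hr | 50
After GROUP BY (2 rows):
depts.price | max_price
4 | 4
50 | 50
After ORDER BY (2 rows):
depts.price | max_price
50 | 50
4 | 4

== RESULT ==
depts.price | max_price
50 | 50
4 | 4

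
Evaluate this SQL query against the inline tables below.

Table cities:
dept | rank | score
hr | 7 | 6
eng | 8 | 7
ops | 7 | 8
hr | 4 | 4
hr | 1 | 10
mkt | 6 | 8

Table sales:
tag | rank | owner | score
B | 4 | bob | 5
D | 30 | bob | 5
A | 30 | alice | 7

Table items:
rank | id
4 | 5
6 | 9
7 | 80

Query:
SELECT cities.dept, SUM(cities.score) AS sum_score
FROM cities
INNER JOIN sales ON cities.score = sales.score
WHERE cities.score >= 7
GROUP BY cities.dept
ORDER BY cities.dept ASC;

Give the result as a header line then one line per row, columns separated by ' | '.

After JOIN sales (1 rows):
cities.dept | cities.rank | cities.score | sales.tag | sales.rank | sales.owner | sales.score
eng | 8 | 7 | A | 30 | alice | 7
After WHERE (1 rows):
cities.dept | cities.rank | cities.score | sales.tag | sales.rank | sales.owner | sales.score
eng | 8 | 7 | A | 30 | alice | 7
After GROUP BY (1 rows):
cities.dept | sum_score
eng | 7
After ORDER BY (1 rows):
cities.dept | sum_score
eng | 7

== RESULT ==
cities.dept | sum_score
eng | 7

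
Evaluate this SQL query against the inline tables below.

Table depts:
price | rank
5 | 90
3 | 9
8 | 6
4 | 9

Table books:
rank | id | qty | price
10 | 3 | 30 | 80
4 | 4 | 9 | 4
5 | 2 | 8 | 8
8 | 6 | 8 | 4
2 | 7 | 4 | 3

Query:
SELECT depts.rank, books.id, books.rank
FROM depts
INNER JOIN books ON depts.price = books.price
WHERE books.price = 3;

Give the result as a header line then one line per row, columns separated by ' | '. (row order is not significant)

== RESULT ==
depts.rank | books.id | books.rank
9 | 7 | 2

Derivation:
After JOIN books (4 rows):
depts.price | depts.rank | books.rank | books.id | books.qty | books.price
3 | 9 | 2 | 7 | 4 | 3
8 | 6 | 5 | 2 | 8 | 8
4 | 9 | 4 | 4 | 9 | 4
4 | 9 | 8 | 6 | 8 | 4
After WHERE (1 rows):
depts.price | depts.rank | books.rank | books.id | books.qty | books.price
3 | 9 | 2 | 7 | 4 | 3
After SELECT (1 rows):
depts.rank | books.id | books.rank
9 | 7 | 2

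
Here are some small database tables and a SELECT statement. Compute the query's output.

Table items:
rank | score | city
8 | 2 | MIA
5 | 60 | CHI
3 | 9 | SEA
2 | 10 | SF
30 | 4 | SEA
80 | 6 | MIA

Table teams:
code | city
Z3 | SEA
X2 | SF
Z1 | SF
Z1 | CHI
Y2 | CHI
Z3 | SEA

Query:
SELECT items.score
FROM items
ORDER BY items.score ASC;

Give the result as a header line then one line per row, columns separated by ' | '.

== RESULT ==
items.score
2
4
6
9
10
60

Derivation:
After SELECT (6 rows):
items.score
2
60
9
10
4
6
After ORDER BY (6 rows):
items.score
2
4
6
9
10
60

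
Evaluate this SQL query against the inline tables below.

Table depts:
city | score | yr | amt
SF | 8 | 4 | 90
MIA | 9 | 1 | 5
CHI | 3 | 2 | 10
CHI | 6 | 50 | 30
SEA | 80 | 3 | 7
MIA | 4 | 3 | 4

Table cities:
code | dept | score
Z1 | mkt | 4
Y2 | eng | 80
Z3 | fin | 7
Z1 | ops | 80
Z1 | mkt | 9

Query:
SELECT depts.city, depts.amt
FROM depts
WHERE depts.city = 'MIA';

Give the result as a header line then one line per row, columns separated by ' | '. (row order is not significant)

After WHERE (2 rows):
depts.city | depts.score | depts.yr | depts.amt
MIA | 9 | 1 | 5
MIA | 4 | 3 | 4
After SELECT (2 rows):
depts.city | depts.amt
MIA | 5
MIA | 4

== RESULT ==
depts.city | depts.amt
MIA | 5
MIA | 4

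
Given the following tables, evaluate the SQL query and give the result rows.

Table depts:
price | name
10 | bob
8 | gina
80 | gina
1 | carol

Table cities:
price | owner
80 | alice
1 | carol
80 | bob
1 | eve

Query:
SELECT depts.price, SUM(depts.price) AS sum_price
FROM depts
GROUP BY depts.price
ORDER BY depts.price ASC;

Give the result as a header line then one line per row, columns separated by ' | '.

== RESULT ==
depts.price | sum_price
1 | 1
8 | 8
10 | 10
80 | 80

Derivation:
After GROUP BY (4 rows):
depts.price | sum_price
10 | 10
8 | 8
80 | 80
1 | 1
After ORDER BY (4 rows):
depts.price | sum_price
1 | 1
8 | 8
10 | 10
80 | 80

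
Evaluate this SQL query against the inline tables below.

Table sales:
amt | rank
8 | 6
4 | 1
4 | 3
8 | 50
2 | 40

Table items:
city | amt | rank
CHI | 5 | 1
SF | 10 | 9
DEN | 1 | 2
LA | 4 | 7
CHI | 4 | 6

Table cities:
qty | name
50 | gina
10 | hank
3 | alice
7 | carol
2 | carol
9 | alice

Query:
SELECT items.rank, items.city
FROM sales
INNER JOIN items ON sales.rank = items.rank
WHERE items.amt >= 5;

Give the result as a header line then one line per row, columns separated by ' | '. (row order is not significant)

== RESULT ==
items.rank | items.city
1 | CHI

Derivation:
After JOIN items (2 rows):
sales.amt | sales.rank | items.city | items.amt | items.rank
8 | 6 | CHI | 4 | 6
4 | 1 | CHI | 5 | 1
After WHERE (1 rows):
sales.amt | sales.rank | items.city | items.amt | items.rank
4 | 1 | CHI | 5 | 1
After SELECT (1 rows):
items.rank | items.city
1 | CHI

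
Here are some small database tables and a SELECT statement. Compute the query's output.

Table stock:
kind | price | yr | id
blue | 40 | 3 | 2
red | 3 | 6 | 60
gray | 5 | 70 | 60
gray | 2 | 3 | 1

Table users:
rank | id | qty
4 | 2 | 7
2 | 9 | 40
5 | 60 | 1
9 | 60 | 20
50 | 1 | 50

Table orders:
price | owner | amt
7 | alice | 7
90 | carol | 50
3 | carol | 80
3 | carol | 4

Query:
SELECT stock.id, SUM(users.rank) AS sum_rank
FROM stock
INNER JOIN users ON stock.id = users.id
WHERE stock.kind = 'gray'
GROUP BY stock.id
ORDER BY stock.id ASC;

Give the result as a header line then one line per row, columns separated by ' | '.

== RESULT ==
stock.id | sum_rank
1 | 50
60 | 14

Derivation:
After JOIN users (6 rows):
stock.kind | stock.price | stock.yr | stock.id | users.rank | users.id | users.qty
blue | 40 | 3 | 2 | 4 | 2 | 7
red | 3 | 6 | 60 | 5 | 60 | 1
red | 3 | 6 | 60 | 9 | 60 | 20
gray | 5 | 70 | 60 | 5 | 60 | 1
gray | 5 | 70 | 60 | 9 | 60 | 20
gray | 2 | 3 | 1 | 50 | 1 | 50
After WHERE (3 rows):
stock.kind | stock.price | stock.yr | stock.id | users.rank | users.id | users.qty
gray | 5 | 70 | 60 | 5 | 60 | 1
gray | 5 | 70 | 60 | 9 | 60 | 20
gray | 2 | 3 | 1 | 50 | 1 | 50
After GROUP BY (2 rows):
stock.id | sum_rank
60 | 14
1 | 50
After ORDER BY (2 rows):
stock.id | sum_rank
1 | 50
60 | 14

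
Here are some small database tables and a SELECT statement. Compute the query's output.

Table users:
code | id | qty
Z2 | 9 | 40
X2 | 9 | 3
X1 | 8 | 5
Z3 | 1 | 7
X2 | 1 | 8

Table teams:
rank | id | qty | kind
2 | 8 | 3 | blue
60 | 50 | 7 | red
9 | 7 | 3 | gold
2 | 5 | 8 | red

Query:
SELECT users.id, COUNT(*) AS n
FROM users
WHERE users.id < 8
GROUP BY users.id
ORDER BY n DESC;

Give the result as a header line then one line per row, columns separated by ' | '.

After WHERE (2 rows):
users.code | users.id | users.qty
Z3 | 1 | 7
X2 | 1 | 8
After GROUP BY (1 rows):
users.id | n
1 | 2
After ORDER BY (1 rows):
users.id | n
1 | 2

== RESULT ==
users.id | n
1 | 2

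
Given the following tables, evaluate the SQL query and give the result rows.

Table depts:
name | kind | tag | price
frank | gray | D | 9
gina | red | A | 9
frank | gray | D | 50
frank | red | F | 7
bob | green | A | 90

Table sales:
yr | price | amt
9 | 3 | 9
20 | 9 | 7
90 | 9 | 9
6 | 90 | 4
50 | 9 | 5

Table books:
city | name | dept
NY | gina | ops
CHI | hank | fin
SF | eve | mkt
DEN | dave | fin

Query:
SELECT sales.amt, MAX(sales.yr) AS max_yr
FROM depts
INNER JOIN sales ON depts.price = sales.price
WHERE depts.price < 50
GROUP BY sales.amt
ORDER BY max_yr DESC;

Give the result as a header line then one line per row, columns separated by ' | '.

== RESULT ==
sales.amt | max_yr
9 | 90
5 | 50
7 | 20

Derivation:
After JOIN sales (7 rows):
depts.name | depts.kind | depts.tag | depts.price | sales.yr | sales.price | sales.amt
frank | gray | D | 9 | 20 | 9 | 7
frank | gray | D | 9 | 90 | 9 | 9
frank | gray | D | 9 | 50 | 9 | 5
gina | red | A | 9 | 20 | 9 | 7
gina | red | A | 9 | 90 | 9 | 9
gina | red | A | 9 | 50 | 9 | 5
bob | green | A | 90 | 6 | 90 | 4
After WHERE (6 rows):
depts.name | depts.kind | depts.tag | depts.price | sales.yr | sales.price | sales.amt
frank | gray | D | 9 | 20 | 9 | 7
frank | gray | D | 9 | 90 | 9 | 9
frank | gray | D | 9 | 50 | 9 | 5
gina | red | A | 9 | 20 | 9 | 7
gina | red | A | 9 | 90 | 9 | 9
gina | red | A | 9 | 50 | 9 | 5
After GROUP BY (3 rows):
sales.amt | max_yr
7 | 20
9 | 90
5 | 50
After ORDER BY (3 rows):
sales.amt | max_yr
9 | 90
5 | 50
7 | 20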